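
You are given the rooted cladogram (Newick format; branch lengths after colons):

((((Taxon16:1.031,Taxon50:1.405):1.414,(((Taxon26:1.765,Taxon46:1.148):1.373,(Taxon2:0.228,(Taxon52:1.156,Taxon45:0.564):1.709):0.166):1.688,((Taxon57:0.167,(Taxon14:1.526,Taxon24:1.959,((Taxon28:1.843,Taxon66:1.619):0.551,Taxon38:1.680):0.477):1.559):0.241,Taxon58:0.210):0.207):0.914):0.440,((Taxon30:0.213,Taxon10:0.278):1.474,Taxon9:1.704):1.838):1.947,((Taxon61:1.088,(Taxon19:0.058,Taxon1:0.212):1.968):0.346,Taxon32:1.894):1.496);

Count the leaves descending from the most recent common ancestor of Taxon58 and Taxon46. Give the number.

12

The MRCA of Taxon58 and Taxon46 is the node subtending (((Taxon26,Taxon46),(Taxon2,(Taxon52,Taxon45))),((Taxon57,(Taxon14,Taxon24,((Taxon28,Taxon66),Taxon38))),Taxon58)).
That clade contains 12 terminal taxa: Taxon14, Taxon2, Taxon24, Taxon26, Taxon28, Taxon38, Taxon45, Taxon46, Taxon52, Taxon57, Taxon58, Taxon66.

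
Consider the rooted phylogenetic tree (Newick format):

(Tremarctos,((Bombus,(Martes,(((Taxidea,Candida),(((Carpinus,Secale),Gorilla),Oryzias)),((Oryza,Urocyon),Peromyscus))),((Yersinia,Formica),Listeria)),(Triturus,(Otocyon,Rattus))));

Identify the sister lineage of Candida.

Candida attaches to the tree at the node subtending (Taxidea,Candida).
The other lineage descending from that same node — the sister group — is the single tip Taxidea.

Taxidea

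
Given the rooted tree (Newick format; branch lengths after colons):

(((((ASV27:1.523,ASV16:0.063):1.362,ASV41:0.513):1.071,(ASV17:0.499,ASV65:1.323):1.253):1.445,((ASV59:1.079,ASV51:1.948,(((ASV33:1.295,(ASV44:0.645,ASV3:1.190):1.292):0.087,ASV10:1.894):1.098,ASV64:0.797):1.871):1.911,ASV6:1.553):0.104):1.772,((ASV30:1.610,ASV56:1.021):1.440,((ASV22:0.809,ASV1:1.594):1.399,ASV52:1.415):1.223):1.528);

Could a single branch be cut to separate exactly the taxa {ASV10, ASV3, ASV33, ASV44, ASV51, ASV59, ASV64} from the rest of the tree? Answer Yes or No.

Yes

The most recent common ancestor of these taxa subtends (ASV59,ASV51,(((ASV33,(ASV44,ASV3)),ASV10),ASV64)).
That clade has exactly 7 tips — every listed taxon and nothing else — so the group is monophyletic.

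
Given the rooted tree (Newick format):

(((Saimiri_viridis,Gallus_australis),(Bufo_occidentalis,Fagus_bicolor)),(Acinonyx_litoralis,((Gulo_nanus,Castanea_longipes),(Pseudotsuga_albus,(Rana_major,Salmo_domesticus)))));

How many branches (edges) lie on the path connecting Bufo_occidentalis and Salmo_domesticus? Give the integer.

8

The MRCA of Bufo_occidentalis and Salmo_domesticus is the root of the tree.
From Bufo_occidentalis up to that node: 3 branches. From Salmo_domesticus up to the same node: 5 branches. Total: 3 + 5 = 8.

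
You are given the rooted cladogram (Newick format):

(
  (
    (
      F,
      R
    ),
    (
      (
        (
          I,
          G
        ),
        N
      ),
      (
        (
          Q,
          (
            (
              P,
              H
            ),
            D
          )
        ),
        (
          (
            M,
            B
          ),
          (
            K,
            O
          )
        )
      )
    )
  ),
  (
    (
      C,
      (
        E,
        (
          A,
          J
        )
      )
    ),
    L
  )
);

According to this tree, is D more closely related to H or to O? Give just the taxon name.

H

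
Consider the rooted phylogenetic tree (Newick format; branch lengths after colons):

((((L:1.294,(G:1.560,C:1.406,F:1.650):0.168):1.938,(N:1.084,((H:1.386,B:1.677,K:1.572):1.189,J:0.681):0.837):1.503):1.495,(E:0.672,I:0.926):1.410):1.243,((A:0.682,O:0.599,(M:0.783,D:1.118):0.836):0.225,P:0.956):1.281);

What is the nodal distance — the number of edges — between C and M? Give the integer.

The MRCA of C and M is the root of the tree.
From C up to that node: 5 branches. From M up to the same node: 4 branches. Total: 5 + 4 = 9.

9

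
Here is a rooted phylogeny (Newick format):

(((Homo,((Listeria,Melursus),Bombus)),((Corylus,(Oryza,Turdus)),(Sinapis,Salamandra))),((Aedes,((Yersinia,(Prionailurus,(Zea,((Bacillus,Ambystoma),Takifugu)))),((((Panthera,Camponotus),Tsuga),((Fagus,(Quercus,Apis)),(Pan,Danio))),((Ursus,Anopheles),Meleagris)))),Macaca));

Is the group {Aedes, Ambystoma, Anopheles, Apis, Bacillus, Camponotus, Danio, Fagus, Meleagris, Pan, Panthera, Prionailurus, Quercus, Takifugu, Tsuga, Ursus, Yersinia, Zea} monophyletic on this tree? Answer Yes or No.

The most recent common ancestor of these taxa subtends (Aedes,((Yersinia,(Prionailurus,(Zea,((Bacillus,Ambystoma),Takifugu)))),((((Panthera,Camponotus),Tsuga),((Fagus,(Quercus,Apis)),(Pan,Danio))),((Ursus,Anopheles),Meleagris)))).
That clade has exactly 18 tips — every listed taxon and nothing else — so the group is monophyletic.

Yes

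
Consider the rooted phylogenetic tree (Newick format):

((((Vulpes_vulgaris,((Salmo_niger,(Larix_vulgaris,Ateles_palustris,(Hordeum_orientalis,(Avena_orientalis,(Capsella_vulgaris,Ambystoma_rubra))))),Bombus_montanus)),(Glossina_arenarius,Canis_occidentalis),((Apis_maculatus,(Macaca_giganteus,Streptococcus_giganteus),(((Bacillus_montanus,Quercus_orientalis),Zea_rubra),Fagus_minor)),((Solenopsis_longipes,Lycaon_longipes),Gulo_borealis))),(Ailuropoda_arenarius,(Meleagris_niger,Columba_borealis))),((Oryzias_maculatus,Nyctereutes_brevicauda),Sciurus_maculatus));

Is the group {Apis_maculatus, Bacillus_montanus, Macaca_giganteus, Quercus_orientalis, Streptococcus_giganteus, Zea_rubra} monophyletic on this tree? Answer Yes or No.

No

The MRCA of the listed taxa subtends (Apis_maculatus,(Macaca_giganteus,Streptococcus_giganteus),(((Bacillus_montanus,Quercus_orientalis),Zea_rubra),Fagus_minor)).
That clade also contains Fagus_minor, which is not in the proposed group, so the group is not monophyletic.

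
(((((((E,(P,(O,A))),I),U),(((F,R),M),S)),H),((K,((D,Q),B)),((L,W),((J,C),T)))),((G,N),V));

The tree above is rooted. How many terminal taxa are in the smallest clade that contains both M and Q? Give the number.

The MRCA of M and Q is the node subtending ((((((E,(P,(O,A))),I),U),(((F,R),M),S)),H),((K,((D,Q),B)),((L,W),((J,C),T)))).
That clade contains 20 terminal taxa: A, B, C, D, E, F, H, I, J, K, L, M, O, P, Q, R, S, T, U, W.

20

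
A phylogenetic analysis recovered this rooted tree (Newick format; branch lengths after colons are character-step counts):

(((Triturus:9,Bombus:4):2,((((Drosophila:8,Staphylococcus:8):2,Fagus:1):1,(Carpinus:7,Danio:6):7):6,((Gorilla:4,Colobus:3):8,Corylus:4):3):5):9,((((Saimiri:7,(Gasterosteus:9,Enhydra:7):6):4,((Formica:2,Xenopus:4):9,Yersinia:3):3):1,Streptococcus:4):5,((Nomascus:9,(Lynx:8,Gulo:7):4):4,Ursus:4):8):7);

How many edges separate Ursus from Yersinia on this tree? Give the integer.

6

The MRCA of Ursus and Yersinia is the node subtending ((((Saimiri,(Gasterosteus,Enhydra)),((Formica,Xenopus),Yersinia)),Streptococcus),((Nomascus,(Lynx,Gulo)),Ursus)).
From Ursus up to that node: 2 branches. From Yersinia up to the same node: 4 branches. Total: 2 + 4 = 6.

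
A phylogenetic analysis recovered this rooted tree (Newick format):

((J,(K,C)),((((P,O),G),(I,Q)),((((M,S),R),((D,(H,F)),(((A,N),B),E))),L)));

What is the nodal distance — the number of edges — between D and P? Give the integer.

9

The MRCA of D and P is the node subtending ((((P,O),G),(I,Q)),((((M,S),R),((D,(H,F)),(((A,N),B),E))),L)).
From D up to that node: 5 branches. From P up to the same node: 4 branches. Total: 5 + 4 = 9.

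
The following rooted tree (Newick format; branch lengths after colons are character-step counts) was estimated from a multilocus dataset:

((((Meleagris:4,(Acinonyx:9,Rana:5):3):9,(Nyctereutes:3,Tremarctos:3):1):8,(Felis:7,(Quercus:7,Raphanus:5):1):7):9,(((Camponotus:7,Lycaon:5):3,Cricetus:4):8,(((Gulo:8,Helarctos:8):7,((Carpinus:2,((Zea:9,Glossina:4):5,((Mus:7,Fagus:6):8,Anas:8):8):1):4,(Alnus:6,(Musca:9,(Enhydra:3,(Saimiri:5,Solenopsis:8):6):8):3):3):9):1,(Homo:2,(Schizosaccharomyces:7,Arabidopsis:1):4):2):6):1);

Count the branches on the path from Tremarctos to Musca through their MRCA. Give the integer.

11

The MRCA of Tremarctos and Musca is the root of the tree.
From Tremarctos up to that node: 4 branches. From Musca up to the same node: 7 branches. Total: 4 + 7 = 11.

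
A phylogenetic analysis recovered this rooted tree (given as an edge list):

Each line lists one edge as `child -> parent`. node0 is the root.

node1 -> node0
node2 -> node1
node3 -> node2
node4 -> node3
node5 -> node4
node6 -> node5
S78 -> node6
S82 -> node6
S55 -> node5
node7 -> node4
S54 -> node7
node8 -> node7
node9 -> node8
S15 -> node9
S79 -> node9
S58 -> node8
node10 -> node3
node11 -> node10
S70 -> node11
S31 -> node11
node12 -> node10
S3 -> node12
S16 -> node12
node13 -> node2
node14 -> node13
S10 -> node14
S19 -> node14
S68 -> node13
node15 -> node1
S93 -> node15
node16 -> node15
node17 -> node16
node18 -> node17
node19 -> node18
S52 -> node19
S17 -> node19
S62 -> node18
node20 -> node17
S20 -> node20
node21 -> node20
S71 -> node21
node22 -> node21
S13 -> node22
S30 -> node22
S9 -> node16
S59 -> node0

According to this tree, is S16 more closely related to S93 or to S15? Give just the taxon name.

S15

The MRCA of S16 and S15 subtends ((((S78,S82),S55),(S54,((S15,S79),S58))),((S70,S31),(S3,S16))) (11 taxa).
The MRCA of S16 and S93 subtends ((((((S78,S82),S55),(S54,((S15,S79),S58))),((S70,S31),(S3,S16))),((S10,S19),S68)),(S93,((((S52,S17),S62),(S20,(S71,(S13,S30)))),S9))) (23 taxa).
The first is nested inside the second, so S16 shares a more recent common ancestor with S15.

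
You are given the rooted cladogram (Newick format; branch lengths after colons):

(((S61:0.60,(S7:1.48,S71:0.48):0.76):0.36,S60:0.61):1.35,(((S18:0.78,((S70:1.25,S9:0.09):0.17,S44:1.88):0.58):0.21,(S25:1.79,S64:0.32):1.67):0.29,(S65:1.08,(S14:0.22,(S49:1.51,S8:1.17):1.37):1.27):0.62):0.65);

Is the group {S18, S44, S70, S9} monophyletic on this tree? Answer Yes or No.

Yes

The most recent common ancestor of these taxa subtends (S18,((S70,S9),S44)).
That clade has exactly 4 tips — every listed taxon and nothing else — so the group is monophyletic.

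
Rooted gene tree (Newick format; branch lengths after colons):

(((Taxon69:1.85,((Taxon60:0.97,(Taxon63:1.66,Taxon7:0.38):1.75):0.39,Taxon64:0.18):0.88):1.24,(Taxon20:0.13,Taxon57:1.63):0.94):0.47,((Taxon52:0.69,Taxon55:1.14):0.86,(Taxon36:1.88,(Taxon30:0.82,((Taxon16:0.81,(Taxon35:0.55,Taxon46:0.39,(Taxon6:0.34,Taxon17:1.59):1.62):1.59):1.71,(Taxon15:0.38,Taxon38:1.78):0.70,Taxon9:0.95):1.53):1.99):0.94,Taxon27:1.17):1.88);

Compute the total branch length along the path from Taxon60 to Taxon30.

9.58

The path runs Taxon60 → … → MRCA → … → Taxon30; the MRCA is the root of the tree.
Branch lengths along that path: 0.97 + 0.39 + 0.88 + 1.24 + 0.47 + 1.88 + 0.94 + 1.99 + 0.82 = 9.58.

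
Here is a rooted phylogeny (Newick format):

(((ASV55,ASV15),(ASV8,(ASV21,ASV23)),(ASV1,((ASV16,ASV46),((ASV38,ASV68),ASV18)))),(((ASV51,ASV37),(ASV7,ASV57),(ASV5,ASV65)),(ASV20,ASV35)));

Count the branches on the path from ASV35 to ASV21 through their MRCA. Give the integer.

The MRCA of ASV35 and ASV21 is the root of the tree.
From ASV35 up to that node: 3 branches. From ASV21 up to the same node: 4 branches. Total: 3 + 4 = 7.

7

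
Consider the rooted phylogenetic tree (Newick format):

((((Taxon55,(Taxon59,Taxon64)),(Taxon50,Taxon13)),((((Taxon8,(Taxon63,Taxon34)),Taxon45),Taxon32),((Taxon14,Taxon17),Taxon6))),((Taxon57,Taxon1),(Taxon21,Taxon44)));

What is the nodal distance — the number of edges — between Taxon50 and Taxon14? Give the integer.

7

The MRCA of Taxon50 and Taxon14 is the node subtending (((Taxon55,(Taxon59,Taxon64)),(Taxon50,Taxon13)),((((Taxon8,(Taxon63,Taxon34)),Taxon45),Taxon32),((Taxon14,Taxon17),Taxon6))).
From Taxon50 up to that node: 3 branches. From Taxon14 up to the same node: 4 branches. Total: 3 + 4 = 7.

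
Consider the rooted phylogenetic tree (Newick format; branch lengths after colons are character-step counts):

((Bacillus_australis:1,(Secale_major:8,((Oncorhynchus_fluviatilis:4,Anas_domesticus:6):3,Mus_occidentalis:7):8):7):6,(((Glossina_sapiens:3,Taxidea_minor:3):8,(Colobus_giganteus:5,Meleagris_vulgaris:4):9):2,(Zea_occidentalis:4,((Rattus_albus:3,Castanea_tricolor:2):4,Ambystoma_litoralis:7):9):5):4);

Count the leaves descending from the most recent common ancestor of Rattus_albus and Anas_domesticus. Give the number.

13

The MRCA of Rattus_albus and Anas_domesticus is the root, so the clade is the entire tree.
That clade contains 13 terminal taxa: Ambystoma_litoralis, Anas_domesticus, Bacillus_australis, Castanea_tricolor, Colobus_giganteus, Glossina_sapiens, Meleagris_vulgaris, Mus_occidentalis, Oncorhynchus_fluviatilis, Rattus_albus, Secale_major, Taxidea_minor, Zea_occidentalis.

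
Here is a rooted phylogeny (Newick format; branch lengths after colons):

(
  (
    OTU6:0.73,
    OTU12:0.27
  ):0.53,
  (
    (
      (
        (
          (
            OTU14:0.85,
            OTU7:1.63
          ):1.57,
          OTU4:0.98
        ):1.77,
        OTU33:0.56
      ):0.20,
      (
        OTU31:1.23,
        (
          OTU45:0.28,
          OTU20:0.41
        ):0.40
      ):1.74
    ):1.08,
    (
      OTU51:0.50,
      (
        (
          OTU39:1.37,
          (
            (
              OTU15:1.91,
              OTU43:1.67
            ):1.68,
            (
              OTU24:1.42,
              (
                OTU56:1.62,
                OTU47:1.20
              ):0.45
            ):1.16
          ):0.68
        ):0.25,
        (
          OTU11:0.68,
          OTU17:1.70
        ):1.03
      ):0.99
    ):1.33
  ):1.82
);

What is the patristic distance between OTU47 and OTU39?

4.86

The path runs OTU47 → … → MRCA → … → OTU39; the MRCA is the node subtending (OTU39,((OTU15,OTU43),(OTU24,(OTU56,OTU47)))).
Branch lengths along that path: 1.20 + 0.45 + 1.16 + 0.68 + 1.37 = 4.86.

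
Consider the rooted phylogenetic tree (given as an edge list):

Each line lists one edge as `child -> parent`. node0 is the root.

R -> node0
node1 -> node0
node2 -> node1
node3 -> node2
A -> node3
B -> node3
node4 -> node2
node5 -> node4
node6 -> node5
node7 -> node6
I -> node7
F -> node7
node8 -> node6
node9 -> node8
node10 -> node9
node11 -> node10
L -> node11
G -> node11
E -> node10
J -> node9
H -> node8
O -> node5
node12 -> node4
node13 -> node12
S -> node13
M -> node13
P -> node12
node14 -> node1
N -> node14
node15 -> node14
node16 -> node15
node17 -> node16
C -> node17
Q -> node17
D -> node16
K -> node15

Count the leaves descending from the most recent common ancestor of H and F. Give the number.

7

The MRCA of H and F is the node subtending ((I,F),((((L,G),E),J),H)).
That clade contains 7 terminal taxa: E, F, G, H, I, J, L.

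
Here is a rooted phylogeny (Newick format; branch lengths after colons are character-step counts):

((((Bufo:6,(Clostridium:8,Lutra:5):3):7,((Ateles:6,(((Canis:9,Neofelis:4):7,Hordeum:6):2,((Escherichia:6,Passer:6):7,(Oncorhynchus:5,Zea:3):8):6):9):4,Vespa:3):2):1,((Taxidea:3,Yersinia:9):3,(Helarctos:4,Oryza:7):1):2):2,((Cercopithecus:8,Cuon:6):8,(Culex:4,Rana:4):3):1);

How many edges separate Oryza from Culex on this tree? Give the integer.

The MRCA of Oryza and Culex is the root of the tree.
From Oryza up to that node: 4 branches. From Culex up to the same node: 3 branches. Total: 4 + 3 = 7.

7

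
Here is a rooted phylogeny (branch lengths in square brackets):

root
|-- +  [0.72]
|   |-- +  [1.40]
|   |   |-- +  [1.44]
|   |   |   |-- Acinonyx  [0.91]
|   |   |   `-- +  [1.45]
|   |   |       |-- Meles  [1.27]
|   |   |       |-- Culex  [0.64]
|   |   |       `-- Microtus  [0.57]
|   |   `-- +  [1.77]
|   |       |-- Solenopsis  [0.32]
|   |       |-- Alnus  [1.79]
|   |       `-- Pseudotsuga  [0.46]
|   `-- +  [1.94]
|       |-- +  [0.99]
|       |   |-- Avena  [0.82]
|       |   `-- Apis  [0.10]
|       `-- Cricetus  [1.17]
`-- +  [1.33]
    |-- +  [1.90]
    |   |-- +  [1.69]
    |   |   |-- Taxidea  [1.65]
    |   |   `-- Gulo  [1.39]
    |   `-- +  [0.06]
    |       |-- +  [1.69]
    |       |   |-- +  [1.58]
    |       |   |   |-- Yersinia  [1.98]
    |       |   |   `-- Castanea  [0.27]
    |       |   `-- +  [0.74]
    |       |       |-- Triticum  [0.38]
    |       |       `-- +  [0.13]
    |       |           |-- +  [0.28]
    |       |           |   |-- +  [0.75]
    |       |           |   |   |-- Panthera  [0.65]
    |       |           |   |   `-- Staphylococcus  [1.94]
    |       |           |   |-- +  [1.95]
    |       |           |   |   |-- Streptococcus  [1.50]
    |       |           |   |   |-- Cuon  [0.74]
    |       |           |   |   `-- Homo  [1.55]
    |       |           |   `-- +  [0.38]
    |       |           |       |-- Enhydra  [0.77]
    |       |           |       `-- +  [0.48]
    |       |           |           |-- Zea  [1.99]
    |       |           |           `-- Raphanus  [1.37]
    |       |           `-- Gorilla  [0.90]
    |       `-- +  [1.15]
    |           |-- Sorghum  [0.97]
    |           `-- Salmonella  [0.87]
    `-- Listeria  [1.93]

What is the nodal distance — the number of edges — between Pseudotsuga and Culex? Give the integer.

The MRCA of Pseudotsuga and Culex is the node subtending ((Acinonyx,(Meles,Culex,Microtus)),(Solenopsis,Alnus,Pseudotsuga)).
From Pseudotsuga up to that node: 2 branches. From Culex up to the same node: 3 branches. Total: 2 + 3 = 5.

5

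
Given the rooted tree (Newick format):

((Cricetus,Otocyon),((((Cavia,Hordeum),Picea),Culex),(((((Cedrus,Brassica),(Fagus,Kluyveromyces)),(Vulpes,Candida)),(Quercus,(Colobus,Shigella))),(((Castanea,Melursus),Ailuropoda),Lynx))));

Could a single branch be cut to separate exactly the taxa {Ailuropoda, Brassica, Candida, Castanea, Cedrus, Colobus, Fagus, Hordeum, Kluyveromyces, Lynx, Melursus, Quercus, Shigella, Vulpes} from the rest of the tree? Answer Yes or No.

No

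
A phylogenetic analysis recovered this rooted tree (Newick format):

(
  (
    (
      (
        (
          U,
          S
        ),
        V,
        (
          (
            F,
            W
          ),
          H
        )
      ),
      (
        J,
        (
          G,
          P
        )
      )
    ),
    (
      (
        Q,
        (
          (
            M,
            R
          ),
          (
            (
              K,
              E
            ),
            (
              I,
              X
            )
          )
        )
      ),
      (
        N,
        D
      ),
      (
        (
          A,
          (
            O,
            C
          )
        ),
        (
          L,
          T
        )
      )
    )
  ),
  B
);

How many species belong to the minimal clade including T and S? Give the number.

The MRCA of T and S is the node subtending ((((U,S),V,((F,W),H)),(J,(G,P))),((Q,((M,R),((K,E),(I,X)))),(N,D),((A,(O,C)),(L,T)))).
That clade contains 23 terminal taxa: A, C, D, E, F, G, H, I, J, K, L, M, N, O, P, Q, R, S, T, U, V, W, X.

23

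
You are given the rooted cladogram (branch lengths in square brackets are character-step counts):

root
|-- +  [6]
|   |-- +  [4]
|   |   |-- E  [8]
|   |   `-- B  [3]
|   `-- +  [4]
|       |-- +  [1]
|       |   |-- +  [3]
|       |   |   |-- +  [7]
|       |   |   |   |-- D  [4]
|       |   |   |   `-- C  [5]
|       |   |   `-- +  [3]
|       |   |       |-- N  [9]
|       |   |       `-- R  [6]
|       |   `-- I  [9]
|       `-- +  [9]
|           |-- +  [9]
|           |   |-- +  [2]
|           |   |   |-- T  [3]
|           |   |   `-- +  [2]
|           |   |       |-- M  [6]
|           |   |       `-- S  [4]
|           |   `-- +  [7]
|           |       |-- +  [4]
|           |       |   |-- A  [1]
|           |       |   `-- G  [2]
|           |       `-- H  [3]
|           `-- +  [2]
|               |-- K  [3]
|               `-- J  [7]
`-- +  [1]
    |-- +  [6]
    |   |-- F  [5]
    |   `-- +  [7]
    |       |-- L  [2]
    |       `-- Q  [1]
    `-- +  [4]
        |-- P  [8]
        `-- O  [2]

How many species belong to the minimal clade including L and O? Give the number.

The MRCA of L and O is the node subtending ((F,(L,Q)),(P,O)).
That clade contains 5 terminal taxa: F, L, O, P, Q.

5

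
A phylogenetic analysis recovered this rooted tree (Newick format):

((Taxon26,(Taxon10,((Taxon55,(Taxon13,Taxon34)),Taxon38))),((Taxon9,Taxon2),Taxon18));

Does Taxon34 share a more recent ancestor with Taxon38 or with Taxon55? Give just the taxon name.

The MRCA of Taxon34 and Taxon55 subtends (Taxon55,(Taxon13,Taxon34)) (3 taxa).
The MRCA of Taxon34 and Taxon38 subtends ((Taxon55,(Taxon13,Taxon34)),Taxon38) (4 taxa).
The first is nested inside the second, so Taxon34 shares a more recent common ancestor with Taxon55.

Taxon55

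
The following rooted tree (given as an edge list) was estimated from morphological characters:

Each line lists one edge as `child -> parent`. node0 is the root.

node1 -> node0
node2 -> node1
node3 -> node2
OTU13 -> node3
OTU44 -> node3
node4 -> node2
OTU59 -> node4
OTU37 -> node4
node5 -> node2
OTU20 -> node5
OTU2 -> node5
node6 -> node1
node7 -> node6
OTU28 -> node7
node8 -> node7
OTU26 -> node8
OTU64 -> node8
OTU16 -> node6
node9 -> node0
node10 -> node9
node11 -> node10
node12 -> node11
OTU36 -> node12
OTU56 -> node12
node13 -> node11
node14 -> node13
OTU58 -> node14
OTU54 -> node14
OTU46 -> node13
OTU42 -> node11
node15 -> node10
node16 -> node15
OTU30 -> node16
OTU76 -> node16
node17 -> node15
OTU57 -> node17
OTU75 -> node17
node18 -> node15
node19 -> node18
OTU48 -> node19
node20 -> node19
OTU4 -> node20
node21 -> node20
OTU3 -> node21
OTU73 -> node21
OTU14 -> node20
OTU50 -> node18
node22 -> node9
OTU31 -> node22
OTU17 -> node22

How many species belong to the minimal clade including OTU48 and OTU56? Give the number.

16

The MRCA of OTU48 and OTU56 is the node subtending (((OTU36,OTU56),((OTU58,OTU54),OTU46),OTU42),((OTU30,OTU76),(OTU57,OTU75),((OTU48,(OTU4,(OTU3,OTU73),OTU14)),OTU50))).
That clade contains 16 terminal taxa: OTU14, OTU3, OTU30, OTU36, OTU4, OTU42, OTU46, OTU48, OTU50, OTU54, OTU56, OTU57, OTU58, OTU73, OTU75, OTU76.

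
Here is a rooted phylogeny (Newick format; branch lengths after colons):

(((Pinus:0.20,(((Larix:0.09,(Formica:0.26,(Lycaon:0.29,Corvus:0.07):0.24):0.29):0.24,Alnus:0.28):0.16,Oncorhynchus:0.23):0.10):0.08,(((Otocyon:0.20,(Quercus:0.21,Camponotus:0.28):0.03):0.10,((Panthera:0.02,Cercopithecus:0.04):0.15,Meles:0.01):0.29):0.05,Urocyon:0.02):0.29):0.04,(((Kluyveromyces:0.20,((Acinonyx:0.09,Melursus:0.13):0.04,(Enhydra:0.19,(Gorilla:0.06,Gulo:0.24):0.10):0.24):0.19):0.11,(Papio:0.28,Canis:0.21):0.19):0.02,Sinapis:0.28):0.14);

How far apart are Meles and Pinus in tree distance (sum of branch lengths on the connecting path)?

0.92

The path runs Meles → … → MRCA → … → Pinus; the MRCA is the node subtending ((Pinus,(((Larix,(Formica,(Lycaon,Corvus))),Alnus),Oncorhynchus)),(((Otocyon,(Quercus,Camponotus)),((Panthera,Cercopithecus),Meles)),Urocyon)).
Branch lengths along that path: 0.01 + 0.29 + 0.05 + 0.29 + 0.08 + 0.20 = 0.92.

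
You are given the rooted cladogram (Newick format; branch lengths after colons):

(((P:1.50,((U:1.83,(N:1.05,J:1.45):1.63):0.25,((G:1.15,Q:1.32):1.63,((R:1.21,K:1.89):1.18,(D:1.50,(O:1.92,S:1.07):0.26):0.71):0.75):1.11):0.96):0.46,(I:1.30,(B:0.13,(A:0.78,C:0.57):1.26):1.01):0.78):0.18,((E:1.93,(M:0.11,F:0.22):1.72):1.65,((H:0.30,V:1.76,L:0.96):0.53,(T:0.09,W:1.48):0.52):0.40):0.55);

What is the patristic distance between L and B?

4.54

The path runs L → … → MRCA → … → B; the MRCA is the root of the tree.
Branch lengths along that path: 0.96 + 0.53 + 0.40 + 0.55 + 0.18 + 0.78 + 1.01 + 0.13 = 4.54.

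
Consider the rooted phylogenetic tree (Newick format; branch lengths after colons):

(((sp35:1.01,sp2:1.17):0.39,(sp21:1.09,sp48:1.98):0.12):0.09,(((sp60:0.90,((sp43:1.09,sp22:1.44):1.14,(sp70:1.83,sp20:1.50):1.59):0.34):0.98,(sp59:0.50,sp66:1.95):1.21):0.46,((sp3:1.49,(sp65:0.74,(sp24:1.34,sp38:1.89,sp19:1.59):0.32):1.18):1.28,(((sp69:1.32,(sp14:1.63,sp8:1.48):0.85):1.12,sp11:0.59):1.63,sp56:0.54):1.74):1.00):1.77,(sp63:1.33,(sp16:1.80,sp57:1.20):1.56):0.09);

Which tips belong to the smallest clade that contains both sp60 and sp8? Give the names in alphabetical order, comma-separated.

sp11, sp14, sp19, sp20, sp22, sp24, sp3, sp38, sp43, sp56, sp59, sp60, sp65, sp66, sp69, sp70, sp8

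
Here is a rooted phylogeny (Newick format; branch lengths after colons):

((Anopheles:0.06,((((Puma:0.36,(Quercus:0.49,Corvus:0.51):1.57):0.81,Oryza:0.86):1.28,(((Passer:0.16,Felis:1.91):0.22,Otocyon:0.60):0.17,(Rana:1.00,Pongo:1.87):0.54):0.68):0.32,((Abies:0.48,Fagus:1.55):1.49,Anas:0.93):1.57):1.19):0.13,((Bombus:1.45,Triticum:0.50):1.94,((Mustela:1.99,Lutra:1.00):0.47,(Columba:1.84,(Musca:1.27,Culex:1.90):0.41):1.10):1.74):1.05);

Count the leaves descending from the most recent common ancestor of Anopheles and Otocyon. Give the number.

The MRCA of Anopheles and Otocyon is the node subtending (Anopheles,((((Puma,(Quercus,Corvus)),Oryza),(((Passer,Felis),Otocyon),(Rana,Pongo))),((Abies,Fagus),Anas))).
That clade contains 13 terminal taxa: Abies, Anas, Anopheles, Corvus, Fagus, Felis, Oryza, Otocyon, Passer, Pongo, Puma, Quercus, Rana.

13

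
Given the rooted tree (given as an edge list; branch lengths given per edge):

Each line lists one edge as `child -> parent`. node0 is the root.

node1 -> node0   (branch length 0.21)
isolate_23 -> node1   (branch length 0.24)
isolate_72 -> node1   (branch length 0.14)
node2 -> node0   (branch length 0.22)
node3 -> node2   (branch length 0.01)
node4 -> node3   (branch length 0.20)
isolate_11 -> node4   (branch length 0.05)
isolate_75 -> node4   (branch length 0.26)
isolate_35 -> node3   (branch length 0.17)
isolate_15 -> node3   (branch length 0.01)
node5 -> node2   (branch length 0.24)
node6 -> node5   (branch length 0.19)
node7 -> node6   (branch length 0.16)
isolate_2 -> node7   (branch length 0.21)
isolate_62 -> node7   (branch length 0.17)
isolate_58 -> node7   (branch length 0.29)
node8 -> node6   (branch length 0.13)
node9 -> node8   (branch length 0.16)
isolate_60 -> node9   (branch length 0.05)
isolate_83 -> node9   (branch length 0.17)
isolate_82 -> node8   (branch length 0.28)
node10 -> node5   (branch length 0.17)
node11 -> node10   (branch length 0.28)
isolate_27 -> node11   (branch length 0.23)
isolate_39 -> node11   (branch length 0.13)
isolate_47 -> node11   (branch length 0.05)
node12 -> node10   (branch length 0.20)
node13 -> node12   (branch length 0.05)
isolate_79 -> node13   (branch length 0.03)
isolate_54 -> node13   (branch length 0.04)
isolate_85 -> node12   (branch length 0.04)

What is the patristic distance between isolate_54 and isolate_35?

0.88

The path runs isolate_54 → … → MRCA → … → isolate_35; the MRCA is the node subtending (((isolate_11,isolate_75),isolate_35,isolate_15),(((isolate_2,isolate_62,isolate_58),((isolate_60,isolate_83),isolate_82)),((isolate_27,isolate_39,isolate_47),((isolate_79,isolate_54),isolate_85)))).
Branch lengths along that path: 0.04 + 0.05 + 0.20 + 0.17 + 0.24 + 0.01 + 0.17 = 0.88.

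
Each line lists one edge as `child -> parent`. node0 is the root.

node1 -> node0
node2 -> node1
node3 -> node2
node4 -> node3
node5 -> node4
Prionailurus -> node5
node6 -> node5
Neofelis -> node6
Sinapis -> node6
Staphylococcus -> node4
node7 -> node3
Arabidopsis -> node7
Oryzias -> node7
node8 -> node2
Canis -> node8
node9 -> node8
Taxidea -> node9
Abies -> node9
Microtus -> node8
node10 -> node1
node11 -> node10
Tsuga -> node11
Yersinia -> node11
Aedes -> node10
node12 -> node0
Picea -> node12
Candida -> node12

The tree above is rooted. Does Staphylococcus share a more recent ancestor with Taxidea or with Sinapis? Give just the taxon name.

The MRCA of Staphylococcus and Sinapis subtends ((Prionailurus,(Neofelis,Sinapis)),Staphylococcus) (4 taxa).
The MRCA of Staphylococcus and Taxidea subtends ((((Prionailurus,(Neofelis,Sinapis)),Staphylococcus),(Arabidopsis,Oryzias)),(Canis,(Taxidea,Abies),Microtus)) (10 taxa).
The first is nested inside the second, so Staphylococcus shares a more recent common ancestor with Sinapis.

Sinapis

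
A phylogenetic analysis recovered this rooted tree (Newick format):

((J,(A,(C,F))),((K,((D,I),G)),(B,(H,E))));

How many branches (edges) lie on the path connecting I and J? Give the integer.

The MRCA of I and J is the root of the tree.
From I up to that node: 5 branches. From J up to the same node: 2 branches. Total: 5 + 2 = 7.

7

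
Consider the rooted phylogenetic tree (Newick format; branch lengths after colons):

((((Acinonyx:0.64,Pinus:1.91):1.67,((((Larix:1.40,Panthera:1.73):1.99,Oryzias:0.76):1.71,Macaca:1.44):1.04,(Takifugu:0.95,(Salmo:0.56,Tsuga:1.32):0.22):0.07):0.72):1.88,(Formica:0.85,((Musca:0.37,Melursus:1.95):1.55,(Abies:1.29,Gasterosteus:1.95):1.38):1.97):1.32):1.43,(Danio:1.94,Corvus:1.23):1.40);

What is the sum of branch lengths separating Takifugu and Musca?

The path runs Takifugu → … → MRCA → … → Musca; the MRCA is the node subtending (((Acinonyx,Pinus),((((Larix,Panthera),Oryzias),Macaca),(Takifugu,(Salmo,Tsuga)))),(Formica,((Musca,Melursus),(Abies,Gasterosteus)))).
Branch lengths along that path: 0.95 + 0.07 + 0.72 + 1.88 + 1.32 + 1.97 + 1.55 + 0.37 = 8.83.

8.83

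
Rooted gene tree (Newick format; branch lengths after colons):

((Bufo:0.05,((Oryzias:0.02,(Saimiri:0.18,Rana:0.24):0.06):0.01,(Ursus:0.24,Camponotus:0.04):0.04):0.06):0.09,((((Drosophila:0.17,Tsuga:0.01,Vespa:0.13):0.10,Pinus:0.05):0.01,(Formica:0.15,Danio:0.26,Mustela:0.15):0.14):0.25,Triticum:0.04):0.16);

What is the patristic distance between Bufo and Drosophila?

0.83

The path runs Bufo → … → MRCA → … → Drosophila; the MRCA is the root of the tree.
Branch lengths along that path: 0.05 + 0.09 + 0.16 + 0.25 + 0.01 + 0.10 + 0.17 = 0.83.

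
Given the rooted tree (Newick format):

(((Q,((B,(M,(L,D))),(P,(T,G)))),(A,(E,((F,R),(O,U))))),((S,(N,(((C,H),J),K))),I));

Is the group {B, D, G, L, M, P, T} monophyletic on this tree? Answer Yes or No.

The most recent common ancestor of these taxa subtends ((B,(M,(L,D))),(P,(T,G))).
That clade has exactly 7 tips — every listed taxon and nothing else — so the group is monophyletic.

Yes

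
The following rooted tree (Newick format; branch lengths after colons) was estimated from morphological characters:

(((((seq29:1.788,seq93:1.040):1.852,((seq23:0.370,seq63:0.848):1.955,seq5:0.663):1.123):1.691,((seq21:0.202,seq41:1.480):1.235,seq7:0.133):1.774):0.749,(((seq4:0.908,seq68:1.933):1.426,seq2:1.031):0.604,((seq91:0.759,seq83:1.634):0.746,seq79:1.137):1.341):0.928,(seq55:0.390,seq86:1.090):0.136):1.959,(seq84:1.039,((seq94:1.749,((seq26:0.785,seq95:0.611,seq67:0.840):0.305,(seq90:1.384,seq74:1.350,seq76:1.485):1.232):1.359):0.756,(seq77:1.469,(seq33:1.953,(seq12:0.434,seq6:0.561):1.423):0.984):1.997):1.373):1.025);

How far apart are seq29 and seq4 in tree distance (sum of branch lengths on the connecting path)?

9.946

The path runs seq29 → … → MRCA → … → seq4; the MRCA is the node subtending ((((seq29,seq93),((seq23,seq63),seq5)),((seq21,seq41),seq7)),(((seq4,seq68),seq2),((seq91,seq83),seq79)),(seq55,seq86)).
Branch lengths along that path: 1.788 + 1.852 + 1.691 + 0.749 + 0.928 + 0.604 + 1.426 + 0.908 = 9.946.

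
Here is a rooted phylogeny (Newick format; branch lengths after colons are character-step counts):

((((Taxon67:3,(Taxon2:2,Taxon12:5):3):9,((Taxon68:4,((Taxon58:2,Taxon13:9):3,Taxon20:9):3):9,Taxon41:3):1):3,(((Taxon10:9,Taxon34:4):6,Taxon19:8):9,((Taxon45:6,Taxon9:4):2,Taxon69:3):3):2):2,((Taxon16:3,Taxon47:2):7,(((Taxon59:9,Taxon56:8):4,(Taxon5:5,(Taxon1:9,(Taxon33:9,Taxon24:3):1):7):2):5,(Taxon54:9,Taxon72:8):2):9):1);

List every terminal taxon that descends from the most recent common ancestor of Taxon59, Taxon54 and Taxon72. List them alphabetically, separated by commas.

Taxon1, Taxon24, Taxon33, Taxon5, Taxon54, Taxon56, Taxon59, Taxon72

Tracing Taxon59: it sits inside (Taxon59,Taxon56).
Tracing Taxon54: it sits inside (Taxon54,Taxon72).
Tracing Taxon72: it sits inside (Taxon54,Taxon72).
The smallest clade enclosing all 3 is (((Taxon59,Taxon56),(Taxon5,(Taxon1,(Taxon33,Taxon24)))),(Taxon54,Taxon72)); the answer is its 8 terminal taxa in alphabetical order.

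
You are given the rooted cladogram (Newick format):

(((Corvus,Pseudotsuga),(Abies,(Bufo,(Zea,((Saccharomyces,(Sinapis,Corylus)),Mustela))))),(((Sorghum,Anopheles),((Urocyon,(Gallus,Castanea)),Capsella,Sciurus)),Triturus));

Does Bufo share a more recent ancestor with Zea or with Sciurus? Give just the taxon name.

The MRCA of Bufo and Zea subtends (Bufo,(Zea,((Saccharomyces,(Sinapis,Corylus)),Mustela))) (6 taxa).
The MRCA of Bufo and Sciurus is the root, subtending the entire tree (17 taxa).
The first is nested inside the second, so Bufo shares a more recent common ancestor with Zea.

Zea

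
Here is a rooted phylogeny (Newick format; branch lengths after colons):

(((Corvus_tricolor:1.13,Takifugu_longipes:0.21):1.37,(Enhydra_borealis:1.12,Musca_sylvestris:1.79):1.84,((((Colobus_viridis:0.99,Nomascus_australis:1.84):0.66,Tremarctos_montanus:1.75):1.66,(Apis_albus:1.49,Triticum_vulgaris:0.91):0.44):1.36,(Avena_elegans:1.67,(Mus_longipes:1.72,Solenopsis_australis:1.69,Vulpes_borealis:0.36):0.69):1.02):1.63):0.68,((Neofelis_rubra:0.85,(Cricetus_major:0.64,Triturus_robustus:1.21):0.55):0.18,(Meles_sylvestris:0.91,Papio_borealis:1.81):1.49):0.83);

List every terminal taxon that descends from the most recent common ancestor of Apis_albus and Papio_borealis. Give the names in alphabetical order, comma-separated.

Tracing Apis_albus: it sits inside (Apis_albus,Triticum_vulgaris).
Tracing Papio_borealis: it sits inside (Meles_sylvestris,Papio_borealis).
The smallest clade enclosing both is the whole tree (their MRCA is the root), so the answer is all 18 tips in alphabetical order.

Apis_albus, Avena_elegans, Colobus_viridis, Corvus_tricolor, Cricetus_major, Enhydra_borealis, Meles_sylvestris, Mus_longipes, Musca_sylvestris, Neofelis_rubra, Nomascus_australis, Papio_borealis, Solenopsis_australis, Takifugu_longipes, Tremarctos_montanus, Triticum_vulgaris, Triturus_robustus, Vulpes_borealis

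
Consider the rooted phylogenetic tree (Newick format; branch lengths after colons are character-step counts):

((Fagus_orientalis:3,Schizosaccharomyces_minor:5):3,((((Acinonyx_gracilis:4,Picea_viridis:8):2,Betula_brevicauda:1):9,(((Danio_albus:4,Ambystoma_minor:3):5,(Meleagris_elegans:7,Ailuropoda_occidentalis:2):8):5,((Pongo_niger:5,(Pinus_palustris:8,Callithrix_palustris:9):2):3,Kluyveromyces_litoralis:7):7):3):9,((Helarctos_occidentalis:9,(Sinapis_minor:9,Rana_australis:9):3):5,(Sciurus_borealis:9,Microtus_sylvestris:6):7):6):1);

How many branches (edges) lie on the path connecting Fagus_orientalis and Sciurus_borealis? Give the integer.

6

The MRCA of Fagus_orientalis and Sciurus_borealis is the root of the tree.
From Fagus_orientalis up to that node: 2 branches. From Sciurus_borealis up to the same node: 4 branches. Total: 2 + 4 = 6.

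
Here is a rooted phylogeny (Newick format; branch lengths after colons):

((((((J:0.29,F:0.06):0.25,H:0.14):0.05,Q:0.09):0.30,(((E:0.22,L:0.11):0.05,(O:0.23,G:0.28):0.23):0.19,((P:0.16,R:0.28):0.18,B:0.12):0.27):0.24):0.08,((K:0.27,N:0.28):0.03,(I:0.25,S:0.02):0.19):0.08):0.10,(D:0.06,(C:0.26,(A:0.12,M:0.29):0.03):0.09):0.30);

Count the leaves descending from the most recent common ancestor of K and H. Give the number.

The MRCA of K and H is the node subtending (((((J,F),H),Q),(((E,L),(O,G)),((P,R),B))),((K,N),(I,S))).
That clade contains 15 terminal taxa: B, E, F, G, H, I, J, K, L, N, O, P, Q, R, S.

15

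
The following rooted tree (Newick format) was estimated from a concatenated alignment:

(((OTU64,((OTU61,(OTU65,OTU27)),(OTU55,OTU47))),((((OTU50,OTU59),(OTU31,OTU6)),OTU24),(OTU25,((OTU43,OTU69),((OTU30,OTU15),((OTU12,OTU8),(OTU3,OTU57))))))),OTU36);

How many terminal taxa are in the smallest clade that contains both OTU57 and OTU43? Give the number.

The MRCA of OTU57 and OTU43 is the node subtending ((OTU43,OTU69),((OTU30,OTU15),((OTU12,OTU8),(OTU3,OTU57)))).
That clade contains 8 terminal taxa: OTU12, OTU15, OTU3, OTU30, OTU43, OTU57, OTU69, OTU8.

8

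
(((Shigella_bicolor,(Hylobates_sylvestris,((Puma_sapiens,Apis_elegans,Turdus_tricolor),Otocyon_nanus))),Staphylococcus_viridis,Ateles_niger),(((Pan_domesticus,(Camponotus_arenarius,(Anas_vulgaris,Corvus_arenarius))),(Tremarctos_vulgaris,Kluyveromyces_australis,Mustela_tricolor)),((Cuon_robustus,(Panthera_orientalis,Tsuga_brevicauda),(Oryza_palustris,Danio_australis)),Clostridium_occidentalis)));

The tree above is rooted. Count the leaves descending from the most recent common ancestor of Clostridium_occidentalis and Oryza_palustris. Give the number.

The MRCA of Clostridium_occidentalis and Oryza_palustris is the node subtending ((Cuon_robustus,(Panthera_orientalis,Tsuga_brevicauda),(Oryza_palustris,Danio_australis)),Clostridium_occidentalis).
That clade contains 6 terminal taxa: Clostridium_occidentalis, Cuon_robustus, Danio_australis, Oryza_palustris, Panthera_orientalis, Tsuga_brevicauda.

6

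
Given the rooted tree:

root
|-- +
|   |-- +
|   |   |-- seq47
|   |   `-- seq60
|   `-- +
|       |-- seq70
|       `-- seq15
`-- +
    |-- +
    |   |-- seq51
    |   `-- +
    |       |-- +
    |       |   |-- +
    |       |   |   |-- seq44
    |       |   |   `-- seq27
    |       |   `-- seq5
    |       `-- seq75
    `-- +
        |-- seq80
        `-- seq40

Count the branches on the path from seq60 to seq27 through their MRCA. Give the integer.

9

The MRCA of seq60 and seq27 is the root of the tree.
From seq60 up to that node: 3 branches. From seq27 up to the same node: 6 branches. Total: 3 + 6 = 9.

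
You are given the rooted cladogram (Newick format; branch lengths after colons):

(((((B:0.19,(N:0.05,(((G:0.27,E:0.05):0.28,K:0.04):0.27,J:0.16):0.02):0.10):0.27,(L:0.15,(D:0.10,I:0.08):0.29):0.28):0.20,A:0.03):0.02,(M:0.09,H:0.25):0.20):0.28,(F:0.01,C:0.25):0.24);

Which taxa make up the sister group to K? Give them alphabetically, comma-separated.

E, G

K attaches to the tree at the node subtending ((G,E),K).
The other lineage descending from that same node — the sister group — is (G,E); its 2 tips in alphabetical order are the answer.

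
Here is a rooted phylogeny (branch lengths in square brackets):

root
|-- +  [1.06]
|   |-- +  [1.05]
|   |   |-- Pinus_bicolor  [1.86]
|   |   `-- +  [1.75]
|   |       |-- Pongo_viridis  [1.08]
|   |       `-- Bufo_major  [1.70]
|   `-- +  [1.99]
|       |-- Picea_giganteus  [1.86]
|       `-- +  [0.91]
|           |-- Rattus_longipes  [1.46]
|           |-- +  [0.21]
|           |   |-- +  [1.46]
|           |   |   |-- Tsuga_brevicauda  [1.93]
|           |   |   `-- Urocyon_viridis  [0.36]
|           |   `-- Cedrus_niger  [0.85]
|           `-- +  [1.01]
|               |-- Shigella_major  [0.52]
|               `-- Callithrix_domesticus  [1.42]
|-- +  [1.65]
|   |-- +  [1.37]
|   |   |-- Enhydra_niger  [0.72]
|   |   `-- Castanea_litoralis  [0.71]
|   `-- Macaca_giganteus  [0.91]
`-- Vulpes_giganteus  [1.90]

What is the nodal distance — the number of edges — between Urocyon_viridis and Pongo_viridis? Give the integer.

The MRCA of Urocyon_viridis and Pongo_viridis is the node subtending ((Pinus_bicolor,(Pongo_viridis,Bufo_major)),(Picea_giganteus,(Rattus_longipes,((Tsuga_brevicauda,Urocyon_viridis),Cedrus_niger),(Shigella_major,Callithrix_domesticus)))).
From Urocyon_viridis up to that node: 5 branches. From Pongo_viridis up to the same node: 3 branches. Total: 5 + 3 = 8.

8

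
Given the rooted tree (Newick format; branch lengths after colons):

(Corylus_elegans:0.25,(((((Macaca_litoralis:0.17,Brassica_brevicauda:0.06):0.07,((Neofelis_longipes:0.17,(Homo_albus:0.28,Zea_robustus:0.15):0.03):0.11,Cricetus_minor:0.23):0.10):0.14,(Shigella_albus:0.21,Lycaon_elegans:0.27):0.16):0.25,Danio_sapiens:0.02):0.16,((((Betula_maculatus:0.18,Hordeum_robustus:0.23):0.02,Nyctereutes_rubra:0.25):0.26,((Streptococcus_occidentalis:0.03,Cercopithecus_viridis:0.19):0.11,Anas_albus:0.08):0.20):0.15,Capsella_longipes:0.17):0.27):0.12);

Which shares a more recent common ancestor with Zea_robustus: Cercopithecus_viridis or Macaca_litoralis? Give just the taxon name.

Macaca_litoralis

The MRCA of Zea_robustus and Macaca_litoralis subtends ((Macaca_litoralis,Brassica_brevicauda),((Neofelis_longipes,(Homo_albus,Zea_robustus)),Cricetus_minor)) (6 taxa).
The MRCA of Zea_robustus and Cercopithecus_viridis subtends (((((Macaca_litoralis,Brassica_brevicauda),((Neofelis_longipes,(Homo_albus,Zea_robustus)),Cricetus_minor)),(Shigella_albus,Lycaon_elegans)),Danio_sapiens),((((Betula_maculatus,Hordeum_robustus),Nyctereutes_rubra),((Streptococcus_occidentalis,Cercopithecus_viridis),Anas_albus)),Capsella_longipes)) (16 taxa).
The first is nested inside the second, so Zea_robustus shares a more recent common ancestor with Macaca_litoralis.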